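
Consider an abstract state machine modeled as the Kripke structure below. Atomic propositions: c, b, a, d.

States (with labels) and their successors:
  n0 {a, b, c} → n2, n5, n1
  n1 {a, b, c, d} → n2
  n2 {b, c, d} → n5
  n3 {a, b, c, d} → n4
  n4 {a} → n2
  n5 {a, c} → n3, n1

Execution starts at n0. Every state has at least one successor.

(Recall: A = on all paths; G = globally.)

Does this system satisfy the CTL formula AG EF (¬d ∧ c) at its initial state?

States satisfying EF (¬d ∧ c): {n0, n1, n2, n3, n4, n5}.
States satisfying AG EF (¬d ∧ c): {n0, n1, n2, n3, n4, n5}.
Every state reachable from n0 satisfies EF (¬d ∧ c).
n0 ∈ Sat(AG EF (¬d ∧ c)).

Satisfied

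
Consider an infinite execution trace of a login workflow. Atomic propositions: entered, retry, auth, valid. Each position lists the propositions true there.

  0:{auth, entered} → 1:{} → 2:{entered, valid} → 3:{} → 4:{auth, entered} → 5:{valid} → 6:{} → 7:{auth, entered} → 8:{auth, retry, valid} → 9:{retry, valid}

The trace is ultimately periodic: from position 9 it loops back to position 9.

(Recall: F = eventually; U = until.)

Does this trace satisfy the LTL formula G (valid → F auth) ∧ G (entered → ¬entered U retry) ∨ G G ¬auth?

Violated

G ¬auth must hold at every position from 0 onward. It fails at position 0, so G G ¬auth is false.
At position 0: G (valid → F auth) ∧ G (entered → ¬entered U retry) is false; G G ¬auth is false; so G (valid → F auth) ∧ G (entered → ¬entered U retry) ∨ G G ¬auth is false.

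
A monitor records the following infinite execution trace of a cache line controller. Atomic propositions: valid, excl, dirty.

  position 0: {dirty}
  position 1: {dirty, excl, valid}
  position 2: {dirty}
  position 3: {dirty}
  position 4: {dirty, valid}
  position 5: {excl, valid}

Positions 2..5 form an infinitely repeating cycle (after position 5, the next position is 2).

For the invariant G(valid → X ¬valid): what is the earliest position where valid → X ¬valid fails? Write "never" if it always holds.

4

Check valid → X ¬valid at each position in order: 0 ✓, 1 ✓, 2 ✓, 3 ✓.
At position 4 the labels are {dirty, valid} and the next position 5 has {excl, valid}, so valid → X ¬valid is false there. This is the first violation.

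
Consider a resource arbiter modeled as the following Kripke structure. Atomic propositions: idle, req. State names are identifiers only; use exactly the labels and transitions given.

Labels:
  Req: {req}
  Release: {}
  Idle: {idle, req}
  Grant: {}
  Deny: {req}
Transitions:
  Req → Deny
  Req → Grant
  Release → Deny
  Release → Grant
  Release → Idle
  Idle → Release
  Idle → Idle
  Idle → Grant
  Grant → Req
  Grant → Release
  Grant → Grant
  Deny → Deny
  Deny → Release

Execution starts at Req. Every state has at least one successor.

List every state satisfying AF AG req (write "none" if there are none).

none

States satisfying AG req: ∅.
States satisfying AF AG req: ∅.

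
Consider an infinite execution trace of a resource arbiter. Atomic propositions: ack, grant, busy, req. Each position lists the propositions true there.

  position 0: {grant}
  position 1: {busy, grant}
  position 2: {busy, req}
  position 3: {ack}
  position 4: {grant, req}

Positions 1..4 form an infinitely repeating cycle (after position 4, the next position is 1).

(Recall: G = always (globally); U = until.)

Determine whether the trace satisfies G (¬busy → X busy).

¬busy → X busy must hold at every position from 0 onward. It fails at position 3, so G (¬busy → X busy) is false.
Positions where ¬busy holds: 0, 3, 4.
Check X busy at each: 0→ok, 3→fails, 4→ok.

No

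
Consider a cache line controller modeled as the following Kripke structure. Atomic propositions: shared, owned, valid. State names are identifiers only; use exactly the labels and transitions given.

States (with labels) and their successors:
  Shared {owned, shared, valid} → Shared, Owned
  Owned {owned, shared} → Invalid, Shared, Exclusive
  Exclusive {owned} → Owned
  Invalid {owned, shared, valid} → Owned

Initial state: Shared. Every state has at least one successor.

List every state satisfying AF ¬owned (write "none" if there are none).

none

States satisfying ¬owned: ∅.
States satisfying AF ¬owned: ∅.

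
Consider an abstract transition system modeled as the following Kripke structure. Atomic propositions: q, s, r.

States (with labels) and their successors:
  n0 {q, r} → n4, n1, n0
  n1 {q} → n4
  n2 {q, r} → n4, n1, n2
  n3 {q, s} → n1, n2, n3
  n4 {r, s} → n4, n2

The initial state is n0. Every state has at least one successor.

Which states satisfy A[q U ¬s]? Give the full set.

{n0, n1, n2}

States satisfying q: {n0, n1, n2, n3}.
States satisfying ¬s: {n0, n1, n2}.
States satisfying A[q U ¬s]: {n0, n1, n2}.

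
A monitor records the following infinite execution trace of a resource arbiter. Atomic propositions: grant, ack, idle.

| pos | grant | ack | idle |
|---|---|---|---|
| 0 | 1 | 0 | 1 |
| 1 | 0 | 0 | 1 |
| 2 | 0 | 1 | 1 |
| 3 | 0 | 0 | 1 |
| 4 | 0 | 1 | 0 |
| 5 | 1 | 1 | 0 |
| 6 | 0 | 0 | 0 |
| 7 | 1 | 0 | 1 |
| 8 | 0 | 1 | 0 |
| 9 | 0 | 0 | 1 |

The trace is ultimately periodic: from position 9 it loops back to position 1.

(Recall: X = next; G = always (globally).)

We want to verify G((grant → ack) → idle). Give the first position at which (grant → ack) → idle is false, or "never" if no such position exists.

4

Check (grant → ack) → idle at each position in order: 0 ✓, 1 ✓, 2 ✓, 3 ✓.
At position 4 the labels are {ack}, so (grant → ack) → idle is false there. This is the first violation.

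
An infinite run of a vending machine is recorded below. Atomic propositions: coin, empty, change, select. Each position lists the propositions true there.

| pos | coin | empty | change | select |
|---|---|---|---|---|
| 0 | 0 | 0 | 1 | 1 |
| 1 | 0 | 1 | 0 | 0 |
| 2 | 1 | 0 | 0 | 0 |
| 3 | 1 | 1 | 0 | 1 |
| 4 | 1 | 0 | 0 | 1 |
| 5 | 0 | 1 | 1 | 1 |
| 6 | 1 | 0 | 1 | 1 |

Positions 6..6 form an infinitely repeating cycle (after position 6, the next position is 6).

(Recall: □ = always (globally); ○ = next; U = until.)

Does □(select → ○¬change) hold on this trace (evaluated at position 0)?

Violated

select → ○¬change must hold at every position from 0 onward. It fails at position 4, so □(select → ○¬change) is false.
Positions where select holds: 0, 3, 4, 5, 6.
Check ○¬change at each: 0→ok, 3→ok, 4→fails, 5→fails, 6→fails.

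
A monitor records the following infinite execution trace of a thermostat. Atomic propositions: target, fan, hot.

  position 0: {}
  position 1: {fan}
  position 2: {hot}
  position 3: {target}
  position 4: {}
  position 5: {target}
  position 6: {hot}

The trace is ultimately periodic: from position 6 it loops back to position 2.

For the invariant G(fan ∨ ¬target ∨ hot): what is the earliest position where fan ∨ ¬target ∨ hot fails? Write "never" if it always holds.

3

Check fan ∨ ¬target ∨ hot at each position in order: 0 ✓, 1 ✓, 2 ✓.
At position 3 the labels are {target}, so fan ∨ ¬target ∨ hot is false there. This is the first violation.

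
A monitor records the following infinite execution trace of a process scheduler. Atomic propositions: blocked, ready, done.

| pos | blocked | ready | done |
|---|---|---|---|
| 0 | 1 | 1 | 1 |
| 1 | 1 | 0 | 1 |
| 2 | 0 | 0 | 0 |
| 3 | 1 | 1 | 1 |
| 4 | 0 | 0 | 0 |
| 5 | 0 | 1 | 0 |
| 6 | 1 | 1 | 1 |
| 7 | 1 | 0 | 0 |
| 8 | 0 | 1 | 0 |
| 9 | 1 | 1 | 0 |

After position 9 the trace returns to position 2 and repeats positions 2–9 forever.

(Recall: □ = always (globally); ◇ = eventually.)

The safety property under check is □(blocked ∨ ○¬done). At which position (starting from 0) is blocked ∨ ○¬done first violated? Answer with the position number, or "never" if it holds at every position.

2

Check blocked ∨ ○¬done at each position in order: 0 ✓, 1 ✓.
At position 2 the labels are {} and the next position 3 has {blocked, done, ready}, so blocked ∨ ○¬done is false there. This is the first violation.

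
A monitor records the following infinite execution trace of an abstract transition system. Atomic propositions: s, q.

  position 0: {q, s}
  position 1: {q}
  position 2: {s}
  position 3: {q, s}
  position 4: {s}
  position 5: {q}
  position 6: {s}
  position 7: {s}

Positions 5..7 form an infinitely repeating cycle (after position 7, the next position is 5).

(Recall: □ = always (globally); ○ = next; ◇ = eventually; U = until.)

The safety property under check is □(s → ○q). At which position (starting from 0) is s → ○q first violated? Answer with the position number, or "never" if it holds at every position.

Check s → ○q at each position in order: 0 ✓, 1 ✓, 2 ✓.
At position 3 the labels are {q, s} and the next position 4 has {s}, so s → ○q is false there. This is the first violation.

3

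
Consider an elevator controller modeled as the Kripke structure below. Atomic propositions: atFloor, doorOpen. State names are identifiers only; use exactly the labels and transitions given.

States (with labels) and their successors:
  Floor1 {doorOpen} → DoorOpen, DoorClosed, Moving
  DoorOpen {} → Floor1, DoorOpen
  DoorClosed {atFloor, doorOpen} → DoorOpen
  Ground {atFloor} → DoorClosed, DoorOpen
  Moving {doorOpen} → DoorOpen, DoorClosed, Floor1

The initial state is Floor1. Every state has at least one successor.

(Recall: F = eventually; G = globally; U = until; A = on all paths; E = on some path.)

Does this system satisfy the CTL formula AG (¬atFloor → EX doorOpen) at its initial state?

Satisfied

States satisfying ¬atFloor → EX doorOpen: {Floor1, DoorOpen, DoorClosed, Ground, Moving}.
States satisfying AG (¬atFloor → EX doorOpen): {Floor1, DoorOpen, DoorClosed, Ground, Moving}.
Every state reachable from Floor1 satisfies ¬atFloor → EX doorOpen.
Floor1 ∈ Sat(AG (¬atFloor → EX doorOpen)).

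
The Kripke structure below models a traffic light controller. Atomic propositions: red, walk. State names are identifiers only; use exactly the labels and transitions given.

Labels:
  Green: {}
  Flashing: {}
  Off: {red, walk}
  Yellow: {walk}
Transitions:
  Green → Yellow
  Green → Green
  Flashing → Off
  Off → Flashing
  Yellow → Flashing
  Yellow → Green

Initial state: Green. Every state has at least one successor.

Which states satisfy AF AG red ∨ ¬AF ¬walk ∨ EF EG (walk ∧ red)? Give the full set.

States satisfying AG red: ∅.
States satisfying AF AG red: ∅.
States satisfying ¬walk: {Green, Flashing}.
States satisfying AF ¬walk: {Green, Flashing, Off, Yellow}.
States satisfying ¬AF ¬walk: ∅.
States satisfying AF AG red ∨ ¬AF ¬walk: ∅.
States satisfying EG (walk ∧ red): ∅.
States satisfying EF EG (walk ∧ red): ∅.
States satisfying AF AG red ∨ ¬AF ¬walk ∨ EF EG (walk ∧ red): ∅.

none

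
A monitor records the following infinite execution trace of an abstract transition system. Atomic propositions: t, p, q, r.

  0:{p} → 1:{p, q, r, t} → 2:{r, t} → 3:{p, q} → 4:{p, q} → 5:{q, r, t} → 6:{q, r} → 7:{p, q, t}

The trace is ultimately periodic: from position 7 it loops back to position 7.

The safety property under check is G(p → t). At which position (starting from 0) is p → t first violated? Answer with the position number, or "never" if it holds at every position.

At position 0 the labels are {p}, so p → t is false there. This is the first violation.

0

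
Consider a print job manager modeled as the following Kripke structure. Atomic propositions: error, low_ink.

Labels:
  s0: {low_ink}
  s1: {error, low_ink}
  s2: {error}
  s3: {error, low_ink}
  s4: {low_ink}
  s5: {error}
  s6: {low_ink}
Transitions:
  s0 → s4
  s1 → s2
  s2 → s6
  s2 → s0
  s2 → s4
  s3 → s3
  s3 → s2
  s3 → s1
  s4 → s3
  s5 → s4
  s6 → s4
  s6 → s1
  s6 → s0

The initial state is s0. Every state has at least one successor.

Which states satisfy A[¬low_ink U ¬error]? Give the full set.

{s0, s2, s4, s5, s6}

States satisfying ¬low_ink: {s2, s5}.
States satisfying ¬error: {s0, s4, s6}.
States satisfying A[¬low_ink U ¬error]: {s0, s2, s4, s5, s6}.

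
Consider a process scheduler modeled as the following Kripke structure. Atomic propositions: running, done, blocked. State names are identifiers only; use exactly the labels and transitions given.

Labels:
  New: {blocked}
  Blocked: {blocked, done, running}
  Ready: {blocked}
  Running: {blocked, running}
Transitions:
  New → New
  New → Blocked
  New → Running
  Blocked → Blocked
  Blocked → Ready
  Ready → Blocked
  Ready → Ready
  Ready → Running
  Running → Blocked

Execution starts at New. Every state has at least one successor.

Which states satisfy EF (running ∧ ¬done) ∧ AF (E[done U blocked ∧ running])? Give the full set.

States satisfying running ∧ ¬done: {Running}.
States satisfying EF (running ∧ ¬done): {New, Blocked, Ready, Running}.
States satisfying E[done U blocked ∧ running]: {Blocked, Running}.
States satisfying AF (E[done U blocked ∧ running]): {Blocked, Running}.
States satisfying EF (running ∧ ¬done) ∧ AF (E[done U blocked ∧ running]): {Blocked, Running}.

{Blocked, Running}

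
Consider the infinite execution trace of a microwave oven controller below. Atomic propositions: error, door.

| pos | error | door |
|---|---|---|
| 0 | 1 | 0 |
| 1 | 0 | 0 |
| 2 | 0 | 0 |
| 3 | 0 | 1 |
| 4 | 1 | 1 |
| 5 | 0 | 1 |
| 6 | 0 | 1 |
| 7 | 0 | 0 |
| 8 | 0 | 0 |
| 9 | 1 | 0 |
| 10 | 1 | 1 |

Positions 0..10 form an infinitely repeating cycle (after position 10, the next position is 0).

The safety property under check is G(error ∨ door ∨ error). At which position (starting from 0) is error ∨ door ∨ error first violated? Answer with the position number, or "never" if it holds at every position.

1

Check error ∨ door ∨ error at each position in order: 0 ✓.
At position 1 the labels are {}, so error ∨ door ∨ error is false there. This is the first violation.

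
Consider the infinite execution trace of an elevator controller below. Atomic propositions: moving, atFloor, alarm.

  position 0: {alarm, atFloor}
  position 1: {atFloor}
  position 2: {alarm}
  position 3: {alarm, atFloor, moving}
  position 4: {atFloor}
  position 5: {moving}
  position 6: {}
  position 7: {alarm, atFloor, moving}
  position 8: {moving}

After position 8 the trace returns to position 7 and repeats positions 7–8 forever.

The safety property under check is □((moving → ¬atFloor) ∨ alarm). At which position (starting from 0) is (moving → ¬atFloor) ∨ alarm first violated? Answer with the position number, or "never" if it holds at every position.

(moving → ¬atFloor) ∨ alarm holds at every position 0..8, and those are all the positions the trace ever visits, so the invariant □((moving → ¬atFloor) ∨ alarm) is never violated.

never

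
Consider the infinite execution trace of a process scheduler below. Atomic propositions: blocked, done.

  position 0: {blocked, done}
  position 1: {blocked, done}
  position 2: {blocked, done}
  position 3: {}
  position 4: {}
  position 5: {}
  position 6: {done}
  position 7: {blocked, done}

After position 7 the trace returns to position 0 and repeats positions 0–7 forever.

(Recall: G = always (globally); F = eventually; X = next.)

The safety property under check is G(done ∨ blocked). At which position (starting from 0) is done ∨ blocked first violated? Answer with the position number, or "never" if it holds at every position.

Check done ∨ blocked at each position in order: 0 ✓, 1 ✓, 2 ✓.
At position 3 the labels are {}, so done ∨ blocked is false there. This is the first violation.

3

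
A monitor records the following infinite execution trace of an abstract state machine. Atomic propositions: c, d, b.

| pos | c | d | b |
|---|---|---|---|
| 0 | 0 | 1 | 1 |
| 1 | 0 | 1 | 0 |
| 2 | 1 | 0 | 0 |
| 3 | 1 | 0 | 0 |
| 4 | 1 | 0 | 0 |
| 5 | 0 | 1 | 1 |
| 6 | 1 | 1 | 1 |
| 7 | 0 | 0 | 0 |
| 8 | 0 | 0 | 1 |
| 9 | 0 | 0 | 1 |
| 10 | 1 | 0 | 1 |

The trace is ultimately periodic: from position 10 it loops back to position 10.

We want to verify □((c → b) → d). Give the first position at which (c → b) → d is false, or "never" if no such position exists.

7

Check (c → b) → d at each position in order: 0 ✓, 1 ✓, 2 ✓, 3 ✓, 4 ✓, 5 ✓, 6 ✓.
At position 7 the labels are {}, so (c → b) → d is false there. This is the first violation.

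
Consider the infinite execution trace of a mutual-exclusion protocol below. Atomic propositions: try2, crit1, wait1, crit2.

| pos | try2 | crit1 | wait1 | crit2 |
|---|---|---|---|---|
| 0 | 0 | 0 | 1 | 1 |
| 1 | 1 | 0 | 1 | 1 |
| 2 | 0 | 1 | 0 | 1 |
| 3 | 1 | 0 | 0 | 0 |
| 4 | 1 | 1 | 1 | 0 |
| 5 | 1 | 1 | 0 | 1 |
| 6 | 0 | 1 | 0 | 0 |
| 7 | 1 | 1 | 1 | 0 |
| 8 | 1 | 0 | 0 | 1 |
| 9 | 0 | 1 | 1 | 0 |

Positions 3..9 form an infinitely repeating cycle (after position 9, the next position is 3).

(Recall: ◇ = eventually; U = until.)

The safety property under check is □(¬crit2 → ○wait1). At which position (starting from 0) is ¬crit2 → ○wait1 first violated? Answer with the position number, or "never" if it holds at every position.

4

Check ¬crit2 → ○wait1 at each position in order: 0 ✓, 1 ✓, 2 ✓, 3 ✓.
At position 4 the labels are {crit1, try2, wait1} and the next position 5 has {crit1, crit2, try2}, so ¬crit2 → ○wait1 is false there. This is the first violation.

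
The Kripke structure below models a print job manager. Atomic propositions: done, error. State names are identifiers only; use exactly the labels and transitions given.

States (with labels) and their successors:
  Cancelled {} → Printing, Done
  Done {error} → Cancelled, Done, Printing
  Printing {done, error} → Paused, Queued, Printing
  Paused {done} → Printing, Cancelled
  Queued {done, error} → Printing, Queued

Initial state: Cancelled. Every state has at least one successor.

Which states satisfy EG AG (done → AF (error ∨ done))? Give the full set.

{Cancelled, Done, Printing, Paused, Queued}

States satisfying AG (done → AF (error ∨ done)): {Cancelled, Done, Printing, Paused, Queued}.
States satisfying EG AG (done → AF (error ∨ done)): {Cancelled, Done, Printing, Paused, Queued}.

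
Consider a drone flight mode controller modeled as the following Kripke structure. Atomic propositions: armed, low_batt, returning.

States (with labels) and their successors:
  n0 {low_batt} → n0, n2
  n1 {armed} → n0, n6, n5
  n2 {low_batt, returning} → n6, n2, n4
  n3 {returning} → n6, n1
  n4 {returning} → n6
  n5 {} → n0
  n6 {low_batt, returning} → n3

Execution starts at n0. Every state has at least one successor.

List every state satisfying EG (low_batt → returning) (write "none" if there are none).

{n1, n2, n3, n4, n6}

States satisfying low_batt → returning: {n1, n2, n3, n4, n5, n6}.
States satisfying EG (low_batt → returning): {n1, n2, n3, n4, n6}.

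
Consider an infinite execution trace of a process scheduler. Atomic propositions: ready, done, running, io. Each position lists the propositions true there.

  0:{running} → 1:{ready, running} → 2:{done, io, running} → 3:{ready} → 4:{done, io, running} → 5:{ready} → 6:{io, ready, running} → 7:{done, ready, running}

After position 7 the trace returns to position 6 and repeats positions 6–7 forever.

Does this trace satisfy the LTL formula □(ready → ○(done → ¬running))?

ready → ○(done → ¬running) must hold at every position from 0 onward. It fails at position 1, so □(ready → ○(done → ¬running)) is false.
Positions where ready holds: 1, 3, 5, 6, 7.
Check ○(done → ¬running) at each: 1→fails, 3→fails, 5→ok, 6→fails, 7→ok.

Does not hold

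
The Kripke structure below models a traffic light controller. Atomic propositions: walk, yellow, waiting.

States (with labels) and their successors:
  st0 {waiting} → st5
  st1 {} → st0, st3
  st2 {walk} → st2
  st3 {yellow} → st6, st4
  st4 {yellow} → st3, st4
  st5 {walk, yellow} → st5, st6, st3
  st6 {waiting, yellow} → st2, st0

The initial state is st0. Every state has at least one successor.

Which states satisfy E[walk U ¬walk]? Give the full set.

States satisfying walk: {st2, st5}.
States satisfying ¬walk: {st0, st1, st3, st4, st6}.
States satisfying E[walk U ¬walk]: {st0, st1, st3, st4, st5, st6}.

{st0, st1, st3, st4, st5, st6}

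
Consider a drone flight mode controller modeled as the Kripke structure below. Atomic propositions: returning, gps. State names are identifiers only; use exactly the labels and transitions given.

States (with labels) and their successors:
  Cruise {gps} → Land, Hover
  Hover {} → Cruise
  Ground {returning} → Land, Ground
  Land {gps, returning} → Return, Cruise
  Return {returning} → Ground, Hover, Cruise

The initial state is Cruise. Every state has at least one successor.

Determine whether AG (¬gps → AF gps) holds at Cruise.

Does not hold

States satisfying ¬gps → AF gps: {Cruise, Hover, Land}.
States satisfying AG (¬gps → AF gps): ∅.
Ground is reachable from Cruise and violates ¬gps → AF gps, so AG fails at Cruise.
Cruise ∉ Sat(AG (¬gps → AF gps)).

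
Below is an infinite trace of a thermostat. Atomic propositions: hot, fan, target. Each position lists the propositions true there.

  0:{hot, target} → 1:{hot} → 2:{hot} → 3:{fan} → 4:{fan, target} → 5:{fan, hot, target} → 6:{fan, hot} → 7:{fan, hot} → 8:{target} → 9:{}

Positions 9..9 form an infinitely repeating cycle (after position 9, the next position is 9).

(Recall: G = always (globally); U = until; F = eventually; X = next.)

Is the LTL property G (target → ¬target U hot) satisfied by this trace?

Does not hold

target → ¬target U hot must hold at every position from 0 onward. It fails at position 4, so G (target → ¬target U hot) is false.
Positions where target holds: 0, 4, 5, 8.
Check ¬target U hot at each: 0→ok, 4→fails, 5→ok, 8→fails.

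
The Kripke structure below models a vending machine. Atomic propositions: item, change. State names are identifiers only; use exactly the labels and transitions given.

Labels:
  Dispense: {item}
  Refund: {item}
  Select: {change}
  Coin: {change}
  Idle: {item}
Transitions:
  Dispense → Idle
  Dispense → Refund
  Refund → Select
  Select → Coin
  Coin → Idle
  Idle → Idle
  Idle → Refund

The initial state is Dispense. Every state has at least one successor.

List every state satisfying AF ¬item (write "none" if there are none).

States satisfying ¬item: {Select, Coin}.
States satisfying AF ¬item: {Refund, Select, Coin}.

{Refund, Select, Coin}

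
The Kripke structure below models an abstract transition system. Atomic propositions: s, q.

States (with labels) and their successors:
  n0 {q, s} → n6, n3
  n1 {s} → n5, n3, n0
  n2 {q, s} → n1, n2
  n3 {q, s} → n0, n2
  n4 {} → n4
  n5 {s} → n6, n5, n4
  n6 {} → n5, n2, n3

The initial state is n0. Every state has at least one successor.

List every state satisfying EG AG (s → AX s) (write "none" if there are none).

States satisfying AG (s → AX s): {n4}.
States satisfying EG AG (s → AX s): {n4}.

{n4}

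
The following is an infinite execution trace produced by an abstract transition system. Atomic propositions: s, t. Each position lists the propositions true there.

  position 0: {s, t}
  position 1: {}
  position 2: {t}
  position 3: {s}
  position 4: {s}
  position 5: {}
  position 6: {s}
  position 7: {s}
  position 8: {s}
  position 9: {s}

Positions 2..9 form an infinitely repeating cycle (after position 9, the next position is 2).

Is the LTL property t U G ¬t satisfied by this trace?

Walking from position 0: at position 1, G ¬t has not yet held and t fails, so t U G ¬t is false.

No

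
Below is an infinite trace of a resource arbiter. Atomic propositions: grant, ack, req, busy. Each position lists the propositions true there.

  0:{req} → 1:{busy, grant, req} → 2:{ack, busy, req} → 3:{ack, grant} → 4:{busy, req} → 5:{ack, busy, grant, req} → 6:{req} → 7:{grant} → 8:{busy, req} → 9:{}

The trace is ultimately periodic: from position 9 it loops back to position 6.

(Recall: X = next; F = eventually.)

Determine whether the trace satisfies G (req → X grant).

req → X grant must hold at every position from 0 onward. It fails at position 1, so G (req → X grant) is false.
Positions where req holds: 0, 1, 2, 4, 5, 6, 8.
Check X grant at each: 0→ok, 1→fails, 2→ok, 4→ok, 5→fails, 6→ok, 8→fails.

Does not hold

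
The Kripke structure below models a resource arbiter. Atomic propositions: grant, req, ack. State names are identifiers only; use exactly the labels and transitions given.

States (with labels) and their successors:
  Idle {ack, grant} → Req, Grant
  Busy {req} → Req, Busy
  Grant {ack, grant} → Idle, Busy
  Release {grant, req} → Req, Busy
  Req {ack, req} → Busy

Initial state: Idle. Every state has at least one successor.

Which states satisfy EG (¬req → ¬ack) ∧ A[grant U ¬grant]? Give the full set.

{Busy, Release, Req}

States satisfying ¬req → ¬ack: {Busy, Release, Req}.
States satisfying EG (¬req → ¬ack): {Busy, Release, Req}.
States satisfying grant: {Idle, Grant, Release}.
States satisfying ¬grant: {Busy, Req}.
States satisfying A[grant U ¬grant]: {Busy, Release, Req}.
States satisfying EG (¬req → ¬ack) ∧ A[grant U ¬grant]: {Busy, Release, Req}.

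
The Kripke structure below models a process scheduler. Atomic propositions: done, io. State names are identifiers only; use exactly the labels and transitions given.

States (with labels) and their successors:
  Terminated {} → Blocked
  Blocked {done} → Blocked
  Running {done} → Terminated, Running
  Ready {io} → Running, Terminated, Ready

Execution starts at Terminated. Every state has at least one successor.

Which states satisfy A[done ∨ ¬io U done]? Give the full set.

{Terminated, Blocked, Running}

States satisfying done ∨ ¬io: {Terminated, Blocked, Running}.
States satisfying done: {Blocked, Running}.
States satisfying A[done ∨ ¬io U done]: {Terminated, Blocked, Running}.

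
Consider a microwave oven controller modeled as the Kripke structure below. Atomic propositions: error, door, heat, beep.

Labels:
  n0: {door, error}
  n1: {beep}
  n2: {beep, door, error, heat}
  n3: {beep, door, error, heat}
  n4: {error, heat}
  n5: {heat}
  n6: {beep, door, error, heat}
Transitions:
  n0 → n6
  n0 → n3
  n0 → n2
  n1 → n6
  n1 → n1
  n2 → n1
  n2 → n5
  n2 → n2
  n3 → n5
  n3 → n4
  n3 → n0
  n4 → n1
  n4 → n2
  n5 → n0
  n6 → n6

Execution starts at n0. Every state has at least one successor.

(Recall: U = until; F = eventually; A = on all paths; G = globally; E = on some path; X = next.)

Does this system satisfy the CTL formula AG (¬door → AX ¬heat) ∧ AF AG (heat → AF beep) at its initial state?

States satisfying ¬door → AX ¬heat: {n0, n2, n3, n5, n6}.
States satisfying AG (¬door → AX ¬heat): {n6}.
States satisfying AG (heat → AF beep): {n0, n1, n2, n3, n4, n5, n6}.
States satisfying AF AG (heat → AF beep): {n0, n1, n2, n3, n4, n5, n6}.
States satisfying AG (¬door → AX ¬heat) ∧ AF AG (heat → AF beep): {n6}.
n0 ∉ Sat(AG (¬door → AX ¬heat) ∧ AF AG (heat → AF beep)).

No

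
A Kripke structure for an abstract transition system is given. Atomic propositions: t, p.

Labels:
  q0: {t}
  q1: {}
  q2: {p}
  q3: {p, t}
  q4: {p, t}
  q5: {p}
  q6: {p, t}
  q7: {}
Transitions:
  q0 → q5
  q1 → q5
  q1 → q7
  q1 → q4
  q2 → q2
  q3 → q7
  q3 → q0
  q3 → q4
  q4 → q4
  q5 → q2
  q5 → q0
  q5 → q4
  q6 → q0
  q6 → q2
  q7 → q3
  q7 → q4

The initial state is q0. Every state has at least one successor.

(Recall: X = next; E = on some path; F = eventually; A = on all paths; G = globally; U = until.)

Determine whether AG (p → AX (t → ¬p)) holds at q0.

Does not hold

States satisfying p → AX (t → ¬p): {q0, q1, q2, q6, q7}.
States satisfying AG (p → AX (t → ¬p)): {q2}.
q4 is reachable from q0 and violates p → AX (t → ¬p), so AG fails at q0.
q0 ∉ Sat(AG (p → AX (t → ¬p))).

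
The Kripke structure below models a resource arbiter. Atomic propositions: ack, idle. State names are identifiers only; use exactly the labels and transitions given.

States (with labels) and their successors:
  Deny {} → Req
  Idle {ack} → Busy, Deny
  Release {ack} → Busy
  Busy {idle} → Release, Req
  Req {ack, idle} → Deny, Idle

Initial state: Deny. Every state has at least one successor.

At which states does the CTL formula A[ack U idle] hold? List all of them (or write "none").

States satisfying ack: {Idle, Release, Req}.
States satisfying idle: {Busy, Req}.
States satisfying A[ack U idle]: {Release, Busy, Req}.

{Release, Busy, Req}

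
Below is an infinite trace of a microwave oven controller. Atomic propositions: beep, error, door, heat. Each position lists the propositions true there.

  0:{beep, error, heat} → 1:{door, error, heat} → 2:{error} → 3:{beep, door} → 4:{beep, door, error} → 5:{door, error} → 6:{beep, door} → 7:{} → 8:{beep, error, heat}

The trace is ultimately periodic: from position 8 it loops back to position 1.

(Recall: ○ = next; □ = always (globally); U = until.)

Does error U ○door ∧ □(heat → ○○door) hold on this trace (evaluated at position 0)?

Walking from position 0: ○door first holds at position 0, and error holds at every earlier position along the way, so error U ○door holds.
heat → ○○door must hold at every position from 0 onward. It fails at position 0, so □(heat → ○○door) is false.
Positions where heat holds: 0, 1, 8.
Check ○○door at each: 0→fails, 1→ok, 8→fails.
At position 0: error U ○door is true; □(heat → ○○door) is false; so error U ○door ∧ □(heat → ○○door) is false.

No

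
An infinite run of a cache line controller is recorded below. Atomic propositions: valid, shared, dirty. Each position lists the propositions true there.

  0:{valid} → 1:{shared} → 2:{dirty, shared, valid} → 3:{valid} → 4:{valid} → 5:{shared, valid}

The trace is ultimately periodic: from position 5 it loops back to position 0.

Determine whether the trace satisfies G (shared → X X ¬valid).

Does not hold

shared → X X ¬valid must hold at every position from 0 onward. It fails at position 1, so G (shared → X X ¬valid) is false.
Positions where shared holds: 1, 2, 5.
Check X X ¬valid at each: 1→fails, 2→fails, 5→ok.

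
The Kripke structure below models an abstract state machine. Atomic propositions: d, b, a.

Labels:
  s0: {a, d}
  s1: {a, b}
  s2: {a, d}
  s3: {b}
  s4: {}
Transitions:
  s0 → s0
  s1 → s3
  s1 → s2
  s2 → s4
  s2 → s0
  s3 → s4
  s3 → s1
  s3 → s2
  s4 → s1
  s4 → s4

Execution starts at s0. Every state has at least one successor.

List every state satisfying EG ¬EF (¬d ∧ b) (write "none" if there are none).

States satisfying ¬EF (¬d ∧ b): {s0}.
States satisfying EG ¬EF (¬d ∧ b): {s0}.

{s0}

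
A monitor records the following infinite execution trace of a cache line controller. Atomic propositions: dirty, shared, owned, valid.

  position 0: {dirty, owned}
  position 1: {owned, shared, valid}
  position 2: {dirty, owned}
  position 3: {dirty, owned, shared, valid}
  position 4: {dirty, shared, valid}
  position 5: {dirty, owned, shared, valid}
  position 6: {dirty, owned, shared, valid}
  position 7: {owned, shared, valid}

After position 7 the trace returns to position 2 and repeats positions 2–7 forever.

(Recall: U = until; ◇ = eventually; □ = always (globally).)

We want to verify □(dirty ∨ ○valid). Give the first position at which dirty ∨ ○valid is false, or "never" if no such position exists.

1

Check dirty ∨ ○valid at each position in order: 0 ✓.
At position 1 the labels are {owned, shared, valid} and the next position 2 has {dirty, owned}, so dirty ∨ ○valid is false there. This is the first violation.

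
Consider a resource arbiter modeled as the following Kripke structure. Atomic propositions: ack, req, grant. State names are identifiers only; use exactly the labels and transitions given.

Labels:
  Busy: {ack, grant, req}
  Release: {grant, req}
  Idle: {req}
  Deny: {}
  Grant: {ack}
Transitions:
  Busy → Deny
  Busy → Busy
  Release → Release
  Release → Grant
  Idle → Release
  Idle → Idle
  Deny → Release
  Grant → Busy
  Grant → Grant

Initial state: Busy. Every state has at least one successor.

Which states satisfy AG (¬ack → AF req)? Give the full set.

{Busy, Release, Idle, Deny, Grant}

States satisfying ¬ack → AF req: {Busy, Release, Idle, Deny, Grant}.
States satisfying AG (¬ack → AF req): {Busy, Release, Idle, Deny, Grant}.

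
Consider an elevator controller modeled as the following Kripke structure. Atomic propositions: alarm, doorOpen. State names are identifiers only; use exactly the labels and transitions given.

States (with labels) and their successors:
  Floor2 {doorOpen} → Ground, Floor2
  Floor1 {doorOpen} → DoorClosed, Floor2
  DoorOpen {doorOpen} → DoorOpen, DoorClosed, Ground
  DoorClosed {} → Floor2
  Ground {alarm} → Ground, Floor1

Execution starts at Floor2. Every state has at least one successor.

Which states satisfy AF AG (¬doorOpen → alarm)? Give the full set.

States satisfying AG (¬doorOpen → alarm): ∅.
States satisfying AF AG (¬doorOpen → alarm): ∅.

none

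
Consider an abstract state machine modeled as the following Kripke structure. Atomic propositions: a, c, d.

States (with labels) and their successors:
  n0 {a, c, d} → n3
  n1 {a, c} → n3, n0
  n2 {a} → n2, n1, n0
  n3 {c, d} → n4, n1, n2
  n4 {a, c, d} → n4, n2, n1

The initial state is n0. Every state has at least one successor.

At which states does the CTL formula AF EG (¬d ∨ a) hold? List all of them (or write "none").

{n2, n4}

States satisfying EG (¬d ∨ a): {n2, n4}.
States satisfying AF EG (¬d ∨ a): {n2, n4}.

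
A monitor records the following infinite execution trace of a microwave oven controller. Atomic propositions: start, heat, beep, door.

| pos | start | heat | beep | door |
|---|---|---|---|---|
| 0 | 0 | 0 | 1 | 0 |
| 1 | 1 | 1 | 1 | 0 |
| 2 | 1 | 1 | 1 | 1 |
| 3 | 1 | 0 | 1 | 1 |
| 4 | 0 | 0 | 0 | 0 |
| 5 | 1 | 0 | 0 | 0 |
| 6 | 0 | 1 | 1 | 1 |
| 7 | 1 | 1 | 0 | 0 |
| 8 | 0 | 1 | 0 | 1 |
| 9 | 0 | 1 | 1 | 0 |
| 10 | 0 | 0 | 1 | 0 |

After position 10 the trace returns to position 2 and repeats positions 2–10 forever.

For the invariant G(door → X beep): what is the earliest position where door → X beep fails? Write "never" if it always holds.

3

Check door → X beep at each position in order: 0 ✓, 1 ✓, 2 ✓.
At position 3 the labels are {beep, door, start} and the next position 4 has {}, so door → X beep is false there. This is the first violation.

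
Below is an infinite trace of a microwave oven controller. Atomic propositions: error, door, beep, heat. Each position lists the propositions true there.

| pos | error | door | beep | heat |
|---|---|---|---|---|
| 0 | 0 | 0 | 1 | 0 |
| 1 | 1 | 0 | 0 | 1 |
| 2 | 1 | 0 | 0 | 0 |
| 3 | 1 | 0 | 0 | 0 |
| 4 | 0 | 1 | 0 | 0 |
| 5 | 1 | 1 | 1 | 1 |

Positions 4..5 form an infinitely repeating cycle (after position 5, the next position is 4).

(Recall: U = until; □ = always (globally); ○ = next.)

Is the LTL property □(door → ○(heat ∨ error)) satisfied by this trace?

door → ○(heat ∨ error) must hold at every position from 0 onward. It fails at position 5, so □(door → ○(heat ∨ error)) is false.
Positions where door holds: 4, 5.
Check ○(heat ∨ error) at each: 4→ok, 5→fails.

No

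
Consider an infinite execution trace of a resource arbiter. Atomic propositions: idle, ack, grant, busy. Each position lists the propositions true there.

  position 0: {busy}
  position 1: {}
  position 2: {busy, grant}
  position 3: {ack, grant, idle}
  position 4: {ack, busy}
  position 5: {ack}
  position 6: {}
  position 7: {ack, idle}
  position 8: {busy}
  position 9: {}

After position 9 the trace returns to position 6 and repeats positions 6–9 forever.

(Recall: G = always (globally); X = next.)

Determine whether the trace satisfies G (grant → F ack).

Satisfied

grant → F ack holds at every position 0..9, and those are all positions ever visited, so G (grant → F ack) holds.
Positions where grant holds: 2, 3.
Check F ack at each: 2→ok, 3→ok.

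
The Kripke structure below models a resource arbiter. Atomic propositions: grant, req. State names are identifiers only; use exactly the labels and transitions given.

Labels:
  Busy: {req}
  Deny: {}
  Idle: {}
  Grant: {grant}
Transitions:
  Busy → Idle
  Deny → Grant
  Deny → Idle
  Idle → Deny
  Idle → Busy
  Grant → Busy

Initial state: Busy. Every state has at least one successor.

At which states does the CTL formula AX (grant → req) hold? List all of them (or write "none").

States satisfying grant → req: {Busy, Deny, Idle}.
States satisfying AX (grant → req): {Busy, Idle, Grant}.

{Busy, Idle, Grant}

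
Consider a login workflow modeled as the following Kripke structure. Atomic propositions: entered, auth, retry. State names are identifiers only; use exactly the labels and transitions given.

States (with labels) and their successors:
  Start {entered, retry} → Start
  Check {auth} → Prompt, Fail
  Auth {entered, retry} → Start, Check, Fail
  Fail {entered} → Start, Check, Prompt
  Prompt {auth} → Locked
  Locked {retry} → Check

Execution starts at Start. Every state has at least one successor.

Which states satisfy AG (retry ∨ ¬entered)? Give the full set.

States satisfying retry ∨ ¬entered: {Start, Check, Auth, Prompt, Locked}.
States satisfying AG (retry ∨ ¬entered): {Start}.

{Start}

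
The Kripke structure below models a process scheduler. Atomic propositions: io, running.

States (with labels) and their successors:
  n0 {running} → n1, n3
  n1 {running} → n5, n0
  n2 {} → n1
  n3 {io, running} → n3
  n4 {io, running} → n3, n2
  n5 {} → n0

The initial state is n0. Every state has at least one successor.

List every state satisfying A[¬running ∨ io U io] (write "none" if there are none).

States satisfying ¬running ∨ io: {n2, n3, n4, n5}.
States satisfying io: {n3, n4}.
States satisfying A[¬running ∨ io U io]: {n3, n4}.

{n3, n4}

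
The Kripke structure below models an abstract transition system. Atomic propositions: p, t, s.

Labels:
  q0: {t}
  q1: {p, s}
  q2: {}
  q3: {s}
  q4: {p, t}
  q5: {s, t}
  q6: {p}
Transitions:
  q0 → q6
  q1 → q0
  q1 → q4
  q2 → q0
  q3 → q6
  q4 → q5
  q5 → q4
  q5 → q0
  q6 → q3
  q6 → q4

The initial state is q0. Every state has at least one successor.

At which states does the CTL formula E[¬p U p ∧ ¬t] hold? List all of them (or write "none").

States satisfying ¬p: {q0, q2, q3, q5}.
States satisfying p ∧ ¬t: {q1, q6}.
States satisfying E[¬p U p ∧ ¬t]: {q0, q1, q2, q3, q5, q6}.

{q0, q1, q2, q3, q5, q6}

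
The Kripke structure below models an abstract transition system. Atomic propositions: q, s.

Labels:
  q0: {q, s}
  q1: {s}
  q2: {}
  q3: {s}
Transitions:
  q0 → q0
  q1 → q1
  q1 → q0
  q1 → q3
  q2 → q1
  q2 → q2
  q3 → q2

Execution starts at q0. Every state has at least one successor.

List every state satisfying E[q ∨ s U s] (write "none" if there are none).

States satisfying q ∨ s: {q0, q1, q3}.
States satisfying s: {q0, q1, q3}.
States satisfying E[q ∨ s U s]: {q0, q1, q3}.

{q0, q1, q3}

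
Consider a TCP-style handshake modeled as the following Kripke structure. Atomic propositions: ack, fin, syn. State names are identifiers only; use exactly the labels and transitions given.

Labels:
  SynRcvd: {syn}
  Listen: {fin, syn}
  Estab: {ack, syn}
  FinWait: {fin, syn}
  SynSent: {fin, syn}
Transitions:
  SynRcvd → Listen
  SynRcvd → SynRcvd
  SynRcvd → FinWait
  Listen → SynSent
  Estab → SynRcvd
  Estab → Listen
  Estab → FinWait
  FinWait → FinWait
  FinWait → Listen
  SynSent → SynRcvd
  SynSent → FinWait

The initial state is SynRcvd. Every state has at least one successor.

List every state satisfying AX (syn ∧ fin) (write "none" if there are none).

{Listen, FinWait}

States satisfying syn ∧ fin: {Listen, FinWait, SynSent}.
States satisfying AX (syn ∧ fin): {Listen, FinWait}.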